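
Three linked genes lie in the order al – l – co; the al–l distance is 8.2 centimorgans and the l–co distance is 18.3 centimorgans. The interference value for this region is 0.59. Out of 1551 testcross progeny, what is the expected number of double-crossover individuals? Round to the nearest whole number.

Map distances give recombination frequencies of 0.082 and 0.183 for the two intervals.
With interference 0.59 (so coincidence = 0.41), expected double-crossover frequency = 0.082 × 0.183 × 0.41 = 0.00615.
Expected number = 0.00615 × 1551 = 9.54 ≈ 10.

10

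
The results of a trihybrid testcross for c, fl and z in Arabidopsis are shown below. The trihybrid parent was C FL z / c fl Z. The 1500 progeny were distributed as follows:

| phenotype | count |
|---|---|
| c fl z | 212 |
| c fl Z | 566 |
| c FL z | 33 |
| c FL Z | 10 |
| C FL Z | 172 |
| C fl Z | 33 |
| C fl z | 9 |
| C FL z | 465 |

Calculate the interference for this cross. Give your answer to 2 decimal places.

The two rarest classes, C fl z and c FL Z, are the double crossovers. Comparing them with the parentals, only the fl allele has switched, so fl is the middle locus and the order is c – fl – z.
c–fl: (66 + 19)/1500 = 0.0567; fl–z: (384 + 19)/1500 = 0.2687.
Expected DCO frequency = 0.0567 × 0.2687 ≈ 0.01524; observed = 19/1500 ≈ 0.01267.
Coefficient of coincidence = 0.01267/0.01524 ≈ 0.83; interference = 1 − 0.83 = 0.17.

0.17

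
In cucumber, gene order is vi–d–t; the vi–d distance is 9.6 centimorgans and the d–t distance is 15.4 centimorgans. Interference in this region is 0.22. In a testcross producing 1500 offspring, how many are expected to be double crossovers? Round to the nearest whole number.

17

Map distances give recombination frequencies of 0.096 and 0.154 for the two intervals.
With interference 0.22 (so coincidence = 0.78), expected double-crossover frequency = 0.096 × 0.154 × 0.78 = 0.01153.
Expected number = 0.01153 × 1500 = 17.30 ≈ 17.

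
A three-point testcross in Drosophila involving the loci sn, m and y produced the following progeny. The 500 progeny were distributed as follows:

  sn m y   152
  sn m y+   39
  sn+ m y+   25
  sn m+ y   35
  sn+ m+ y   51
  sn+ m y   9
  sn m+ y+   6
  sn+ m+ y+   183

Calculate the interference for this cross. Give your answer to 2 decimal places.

The two most frequent reciprocal classes, sn+ m+ y+ and sn m y, are the parental types, so the F1 was sn+ m+ y+ / sn m y.
The two rarest classes, sn m+ y+ and sn+ m y, are the double crossovers. Comparing them with the parentals, only the sn allele has switched, so sn is the middle locus and the order is m – sn – y.
m–sn: (60 + 15)/500 = 0.1500; sn–y: (90 + 15)/500 = 0.2100.
Expected DCO frequency = 0.1500 × 0.2100 ≈ 0.03150; observed = 15/500 ≈ 0.03000.
Coefficient of coincidence = 0.03000/0.03150 ≈ 0.95; interference = 1 − 0.95 = 0.05.

0.05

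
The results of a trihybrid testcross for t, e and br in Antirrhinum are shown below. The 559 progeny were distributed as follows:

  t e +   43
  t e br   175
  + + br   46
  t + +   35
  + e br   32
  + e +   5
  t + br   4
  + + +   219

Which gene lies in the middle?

The two most frequent reciprocal classes, t e br and + + +, are the parental types, so the F1 was t e br / + + +.
The two rarest classes, t + br and + e +, are the double crossovers. Comparing them with the parentals, only the e allele has switched, so e is the middle locus and the order is t – e – br.

e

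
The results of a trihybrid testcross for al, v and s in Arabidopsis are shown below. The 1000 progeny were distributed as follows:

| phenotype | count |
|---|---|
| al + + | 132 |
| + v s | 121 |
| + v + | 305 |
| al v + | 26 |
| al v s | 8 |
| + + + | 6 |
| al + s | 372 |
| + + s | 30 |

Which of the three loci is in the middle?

v

The two most frequent reciprocal classes, + v + and al + s, are the parental types, so the F1 was + v + / al + s.
The two rarest classes, + + + and al v s, are the double crossovers. Comparing them with the parentals, only the v allele has switched, so v is the middle locus and the order is s – v – al.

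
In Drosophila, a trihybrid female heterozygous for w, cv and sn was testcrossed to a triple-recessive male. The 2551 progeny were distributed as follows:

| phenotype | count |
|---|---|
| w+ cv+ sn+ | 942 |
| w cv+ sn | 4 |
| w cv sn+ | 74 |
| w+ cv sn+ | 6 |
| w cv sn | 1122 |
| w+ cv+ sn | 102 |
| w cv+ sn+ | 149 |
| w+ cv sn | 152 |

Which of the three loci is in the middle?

cv

The two most frequent reciprocal classes, w cv sn and w+ cv+ sn+, are the parental types, so the F1 was w cv sn / w+ cv+ sn+.
The two rarest classes, w cv+ sn and w+ cv sn+, are the double crossovers. Comparing them with the parentals, only the cv allele has switched, so cv is the middle locus and the order is w – cv – sn.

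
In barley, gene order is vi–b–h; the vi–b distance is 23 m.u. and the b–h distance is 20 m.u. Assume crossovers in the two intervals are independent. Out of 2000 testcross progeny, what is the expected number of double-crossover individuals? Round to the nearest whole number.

92

Map distances give recombination frequencies of 0.230 and 0.200 for the two intervals.
With no interference, expected double-crossover frequency = 0.230 × 0.200 = 0.04600.
Expected number = 0.04600 × 2000 = 92.00 ≈ 92.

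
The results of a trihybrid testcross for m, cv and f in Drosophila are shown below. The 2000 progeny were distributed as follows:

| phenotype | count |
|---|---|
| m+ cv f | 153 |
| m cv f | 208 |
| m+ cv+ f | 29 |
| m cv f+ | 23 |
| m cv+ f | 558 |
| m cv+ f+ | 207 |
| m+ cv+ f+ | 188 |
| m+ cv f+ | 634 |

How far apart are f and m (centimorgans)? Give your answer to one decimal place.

The two most frequent reciprocal classes, m+ cv f+ and m cv+ f, are the parental types, so the F1 was m+ cv f+ / m cv+ f.
The two rarest classes, m cv f+ and m+ cv+ f, are the double crossovers. Comparing them with the parentals, only the m allele has switched, so m is the middle locus and the order is cv – m – f.
Crossovers in the m–f interval produce the single-crossover classes m+ cv f and m cv+ f+ (153 + 207 = 360) plus the double crossovers (52).
RF(m–f) = (360 + 52) / 2000 = 412/2000 = 0.2060 → 20.6 centimorgans.

20.6 centimorgans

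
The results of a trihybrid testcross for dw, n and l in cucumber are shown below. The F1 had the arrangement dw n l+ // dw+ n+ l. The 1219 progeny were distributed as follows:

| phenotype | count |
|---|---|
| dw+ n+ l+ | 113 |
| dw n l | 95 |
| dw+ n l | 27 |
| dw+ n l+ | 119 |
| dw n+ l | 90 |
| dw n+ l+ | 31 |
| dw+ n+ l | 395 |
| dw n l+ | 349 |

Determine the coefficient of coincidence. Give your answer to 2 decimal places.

The two rarest classes, dw n+ l+ and dw+ n l, are the double crossovers. Comparing them with the parentals, only the n allele has switched, so n is the middle locus and the order is dw – n – l.
dw–n: (209 + 58)/1219 = 0.2190; n–l: (208 + 58)/1219 = 0.2182.
Expected DCO frequency = 0.2190 × 0.2182 ≈ 0.04779; observed = 58/1219 ≈ 0.04758.
Coefficient of coincidence = 0.04758/0.04779 ≈ 1.00.

1.00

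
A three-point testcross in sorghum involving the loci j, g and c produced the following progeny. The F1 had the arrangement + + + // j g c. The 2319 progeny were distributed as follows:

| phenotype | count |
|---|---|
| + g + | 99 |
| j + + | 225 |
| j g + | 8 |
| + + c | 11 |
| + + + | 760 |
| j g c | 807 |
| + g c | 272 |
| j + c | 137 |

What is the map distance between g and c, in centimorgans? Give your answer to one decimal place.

11.0 centimorgans

The two rarest classes, + + c and j g +, are the double crossovers. Comparing them with the parentals, only the c allele has switched, so c is the middle locus and the order is j – c – g.
Crossovers in the c–g interval produce the single-crossover classes + g + and j + c (99 + 137 = 236) plus the double crossovers (19).
RF(c–g) = (236 + 19) / 2319 = 255/2319 = 0.1100 → 11.0 centimorgans.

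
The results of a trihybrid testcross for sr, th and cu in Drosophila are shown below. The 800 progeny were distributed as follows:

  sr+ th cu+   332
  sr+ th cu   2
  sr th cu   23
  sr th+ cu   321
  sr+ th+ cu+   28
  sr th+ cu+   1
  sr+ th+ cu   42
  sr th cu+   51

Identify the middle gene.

The two most frequent reciprocal classes, sr th+ cu and sr+ th cu+, are the parental types, so the F1 was sr th+ cu / sr+ th cu+.
The two rarest classes, sr th+ cu+ and sr+ th cu, are the double crossovers. Comparing them with the parentals, only the cu allele has switched, so cu is the middle locus and the order is th – cu – sr.

cu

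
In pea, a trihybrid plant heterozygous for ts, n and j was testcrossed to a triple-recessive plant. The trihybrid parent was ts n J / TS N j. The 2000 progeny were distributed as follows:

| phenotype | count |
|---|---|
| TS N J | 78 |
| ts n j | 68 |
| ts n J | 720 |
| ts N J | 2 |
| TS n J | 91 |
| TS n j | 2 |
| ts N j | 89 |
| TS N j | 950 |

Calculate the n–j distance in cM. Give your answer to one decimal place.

The two rarest classes, ts N J and TS n j, are the double crossovers. Comparing them with the parentals, only the n allele has switched, so n is the middle locus and the order is j – n – ts.
Crossovers in the j–n interval produce the single-crossover classes ts n j and TS N J (68 + 78 = 146) plus the double crossovers (4).
RF(j–n) = (146 + 4) / 2000 = 150/2000 = 0.0750 → 7.5 cM.

7.5 cM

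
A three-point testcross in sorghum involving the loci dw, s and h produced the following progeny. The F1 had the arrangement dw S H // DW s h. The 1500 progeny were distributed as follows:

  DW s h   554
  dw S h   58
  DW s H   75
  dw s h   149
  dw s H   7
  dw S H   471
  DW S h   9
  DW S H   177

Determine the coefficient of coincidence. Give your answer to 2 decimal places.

0.47

The two rarest classes, dw s H and DW S h, are the double crossovers. Comparing them with the parentals, only the s allele has switched, so s is the middle locus and the order is h – s – dw.
h–s: (133 + 16)/1500 = 0.0993; s–dw: (326 + 16)/1500 = 0.2280.
Expected DCO frequency = 0.0993 × 0.2280 ≈ 0.02264; observed = 16/1500 ≈ 0.01067.
Coefficient of coincidence = 0.01067/0.02264 ≈ 0.47.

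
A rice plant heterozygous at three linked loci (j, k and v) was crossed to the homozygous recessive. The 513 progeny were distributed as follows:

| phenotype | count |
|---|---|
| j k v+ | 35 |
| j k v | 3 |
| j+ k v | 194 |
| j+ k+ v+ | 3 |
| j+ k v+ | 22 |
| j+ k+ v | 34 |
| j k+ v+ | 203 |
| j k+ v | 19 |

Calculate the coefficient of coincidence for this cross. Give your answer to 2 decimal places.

0.87

The two most frequent reciprocal classes, j+ k v and j k+ v+, are the parental types, so the F1 was j+ k v / j k+ v+.
The two rarest classes, j k v and j+ k+ v+, are the double crossovers. Comparing them with the parentals, only the j allele has switched, so j is the middle locus and the order is v – j – k.
v–j: (41 + 6)/513 = 0.0916; j–k: (69 + 6)/513 = 0.1462.
Expected DCO frequency = 0.0916 × 0.1462 ≈ 0.01339; observed = 6/513 ≈ 0.01170.
Coefficient of coincidence = 0.01170/0.01339 ≈ 0.87.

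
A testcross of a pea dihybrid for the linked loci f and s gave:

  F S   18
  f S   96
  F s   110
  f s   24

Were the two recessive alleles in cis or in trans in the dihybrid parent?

trans

The two most frequent classes are F s (110) and f S (96); these are the parental (non-recombinant) types.
So the F1 carried F s on one chromosome and f S on the other — the recessive alleles are on opposite chromosomes (trans / repulsion).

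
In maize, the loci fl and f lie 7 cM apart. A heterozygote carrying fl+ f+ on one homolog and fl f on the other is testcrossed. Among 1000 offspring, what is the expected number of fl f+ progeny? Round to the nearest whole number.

35

A map distance of 7 cM corresponds to a recombination frequency of 0.070.
The F1 is fl+ f+ / fl f, so fl f+ is a recombinant gamete class with expected frequency r/2 = 0.070/2 = 0.0350.
Expected number = 0.0350 × 1000 = 35.00 ≈ 35.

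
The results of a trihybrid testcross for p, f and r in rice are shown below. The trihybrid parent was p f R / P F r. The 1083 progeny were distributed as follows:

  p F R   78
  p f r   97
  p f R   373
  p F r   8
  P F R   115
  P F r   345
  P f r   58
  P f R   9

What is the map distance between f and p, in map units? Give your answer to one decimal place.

14.1 map units

The two rarest classes, P f R and p F r, are the double crossovers. Comparing them with the parentals, only the p allele has switched, so p is the middle locus and the order is f – p – r.
Crossovers in the f–p interval produce the single-crossover classes p F R and P f r (78 + 58 = 136) plus the double crossovers (17).
RF(f–p) = (136 + 17) / 1083 = 153/1083 = 0.1413 → 14.1 map units.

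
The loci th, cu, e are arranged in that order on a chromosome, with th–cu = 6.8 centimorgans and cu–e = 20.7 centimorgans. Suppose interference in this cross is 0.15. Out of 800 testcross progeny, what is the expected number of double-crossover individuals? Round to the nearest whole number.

Map distances give recombination frequencies of 0.068 and 0.207 for the two intervals.
With interference 0.15 (so coincidence = 0.85), expected double-crossover frequency = 0.068 × 0.207 × 0.85 = 0.01196.
Expected number = 0.01196 × 800 = 9.57 ≈ 10.

10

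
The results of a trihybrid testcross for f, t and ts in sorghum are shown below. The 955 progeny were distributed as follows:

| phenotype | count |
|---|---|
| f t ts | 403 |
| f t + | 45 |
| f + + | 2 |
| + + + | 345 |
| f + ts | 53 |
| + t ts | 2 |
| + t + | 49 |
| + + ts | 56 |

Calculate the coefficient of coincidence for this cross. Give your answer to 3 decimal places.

0.343

The two most frequent reciprocal classes, f t ts and + + +, are the parental types, so the F1 was f t ts / + + +.
The two rarest classes, + t ts and f + +, are the double crossovers. Comparing them with the parentals, only the f allele has switched, so f is the middle locus and the order is ts – f – t.
ts–f: (101 + 4)/955 = 0.1099; f–t: (102 + 4)/955 = 0.1110.
Expected DCO frequency = 0.1099 × 0.1110 ≈ 0.01220; observed = 4/955 ≈ 0.00419.
Coefficient of coincidence = 0.00419/0.01220 ≈ 0.343.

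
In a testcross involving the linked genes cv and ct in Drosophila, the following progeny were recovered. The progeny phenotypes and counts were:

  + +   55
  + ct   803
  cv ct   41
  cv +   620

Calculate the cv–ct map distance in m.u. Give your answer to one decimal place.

The two most frequent classes, + ct (803) and cv + (620), are the parental types, so the F1 was + ct / cv +.
The recombinant classes are + + and cv ct: 55 + 41 = 96.
Recombination frequency = 96/1519 = 0.0632 ≈ 6.3%, i.e. 6.3 m.u.

6.3 m.u.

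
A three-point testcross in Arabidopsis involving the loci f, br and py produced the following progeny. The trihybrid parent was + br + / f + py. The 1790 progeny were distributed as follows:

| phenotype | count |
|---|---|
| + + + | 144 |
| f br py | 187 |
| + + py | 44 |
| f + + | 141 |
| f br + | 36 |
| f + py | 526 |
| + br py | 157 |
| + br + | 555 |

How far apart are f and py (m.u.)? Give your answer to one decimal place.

21.1 m.u.

The two rarest classes, f br + and + + py, are the double crossovers. Comparing them with the parentals, only the f allele has switched, so f is the middle locus and the order is py – f – br.
Crossovers in the py–f interval produce the single-crossover classes + br py and f + + (157 + 141 = 298) plus the double crossovers (80).
RF(py–f) = (298 + 80) / 1790 = 378/1790 = 0.2112 → 21.1 m.u.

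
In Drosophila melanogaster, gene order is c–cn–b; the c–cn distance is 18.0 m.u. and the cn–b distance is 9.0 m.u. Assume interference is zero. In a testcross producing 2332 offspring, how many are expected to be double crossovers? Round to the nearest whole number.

Map distances give recombination frequencies of 0.180 and 0.090 for the two intervals.
With no interference, expected double-crossover frequency = 0.180 × 0.090 = 0.01620.
Expected number = 0.01620 × 2332 = 37.78 ≈ 38.

38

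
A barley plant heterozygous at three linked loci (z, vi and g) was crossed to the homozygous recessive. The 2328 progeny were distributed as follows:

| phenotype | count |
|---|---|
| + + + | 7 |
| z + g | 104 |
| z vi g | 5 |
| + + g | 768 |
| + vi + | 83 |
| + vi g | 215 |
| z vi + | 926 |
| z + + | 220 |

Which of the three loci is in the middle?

g

The two most frequent reciprocal classes, + + g and z vi +, are the parental types, so the F1 was + + g / z vi +.
The two rarest classes, + + + and z vi g, are the double crossovers. Comparing them with the parentals, only the g allele has switched, so g is the middle locus and the order is vi – g – z.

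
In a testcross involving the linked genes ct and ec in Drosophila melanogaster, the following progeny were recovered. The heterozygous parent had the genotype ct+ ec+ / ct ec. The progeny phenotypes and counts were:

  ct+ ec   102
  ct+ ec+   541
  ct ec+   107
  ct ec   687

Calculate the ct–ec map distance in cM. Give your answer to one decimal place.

14.5 cM

The recombinant classes are ct+ ec and ct ec+: 102 + 107 = 209.
Recombination frequency = 209/1437 = 0.1454 ≈ 14.5%, i.e. 14.5 cM.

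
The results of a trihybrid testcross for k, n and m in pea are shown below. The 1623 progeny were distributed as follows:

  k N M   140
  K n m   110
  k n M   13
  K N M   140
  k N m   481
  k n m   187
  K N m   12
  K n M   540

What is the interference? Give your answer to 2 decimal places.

The two most frequent reciprocal classes, K n M and k N m, are the parental types, so the F1 was K n M / k N m.
The two rarest classes, k n M and K N m, are the double crossovers. Comparing them with the parentals, only the k allele has switched, so k is the middle locus and the order is m – k – n.
m–k: (250 + 25)/1623 = 0.1694; k–n: (327 + 25)/1623 = 0.2169.
Expected DCO frequency = 0.1694 × 0.2169 ≈ 0.03674; observed = 25/1623 ≈ 0.01540.
Coefficient of coincidence = 0.01540/0.03674 ≈ 0.42; interference = 1 − 0.42 = 0.58.

0.58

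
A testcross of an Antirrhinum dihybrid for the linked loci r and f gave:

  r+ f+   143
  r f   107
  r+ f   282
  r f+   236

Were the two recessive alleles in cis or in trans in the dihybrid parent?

The two most frequent classes are r+ f (282) and r f+ (236); these are the parental (non-recombinant) types.
So the F1 carried r+ f on one chromosome and r f+ on the other — the recessive alleles are on opposite chromosomes (trans / repulsion).

trans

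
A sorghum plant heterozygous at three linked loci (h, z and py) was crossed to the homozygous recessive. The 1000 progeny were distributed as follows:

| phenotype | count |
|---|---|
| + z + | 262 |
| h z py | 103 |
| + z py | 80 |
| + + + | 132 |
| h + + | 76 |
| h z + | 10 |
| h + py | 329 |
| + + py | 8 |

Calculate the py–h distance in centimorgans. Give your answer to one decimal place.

The two most frequent reciprocal classes, + z + and h + py, are the parental types, so the F1 was + z + / h + py.
The two rarest classes, h z + and + + py, are the double crossovers. Comparing them with the parentals, only the h allele has switched, so h is the middle locus and the order is py – h – z.
Crossovers in the py–h interval produce the single-crossover classes + z py and h + + (80 + 76 = 156) plus the double crossovers (18).
RF(py–h) = (156 + 18) / 1000 = 174/1000 = 0.1740 → 17.4 centimorgans.

17.4 centimorgans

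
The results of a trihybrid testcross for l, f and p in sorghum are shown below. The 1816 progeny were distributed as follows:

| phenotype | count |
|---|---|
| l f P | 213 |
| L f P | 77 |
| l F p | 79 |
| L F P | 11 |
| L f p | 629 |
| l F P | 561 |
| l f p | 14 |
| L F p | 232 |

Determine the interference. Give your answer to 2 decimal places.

The two most frequent reciprocal classes, l F P and L f p, are the parental types, so the F1 was l F P / L f p.
The two rarest classes, L F P and l f p, are the double crossovers. Comparing them with the parentals, only the l allele has switched, so l is the middle locus and the order is f – l – p.
f–l: (445 + 25)/1816 = 0.2588; l–p: (156 + 25)/1816 = 0.0997.
Expected DCO frequency = 0.2588 × 0.0997 ≈ 0.02580; observed = 25/1816 ≈ 0.01377.
Coefficient of coincidence = 0.01377/0.02580 ≈ 0.53; interference = 1 − 0.53 = 0.47.

0.47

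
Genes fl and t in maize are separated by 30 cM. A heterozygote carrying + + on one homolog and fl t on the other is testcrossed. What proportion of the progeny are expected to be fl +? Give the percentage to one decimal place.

15.0%

A map distance of 30 cM corresponds to a recombination frequency of 0.300.
The F1 is + + / fl t, so fl + is a recombinant gamete class with expected frequency r/2 = 0.300/2 = 0.1500.
That is 0.1500 = 15.0% of the progeny.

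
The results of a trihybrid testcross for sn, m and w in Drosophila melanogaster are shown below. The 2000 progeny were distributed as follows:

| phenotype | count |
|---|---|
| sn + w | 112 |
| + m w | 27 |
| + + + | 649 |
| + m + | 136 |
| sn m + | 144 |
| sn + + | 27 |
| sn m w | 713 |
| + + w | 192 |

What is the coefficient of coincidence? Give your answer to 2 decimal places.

0.92

The two most frequent reciprocal classes, sn m w and + + +, are the parental types, so the F1 was sn m w / + + +.
The two rarest classes, + m w and sn + +, are the double crossovers. Comparing them with the parentals, only the sn allele has switched, so sn is the middle locus and the order is m – sn – w.
m–sn: (248 + 54)/2000 = 0.1510; sn–w: (336 + 54)/2000 = 0.1950.
Expected DCO frequency = 0.1510 × 0.1950 ≈ 0.02944; observed = 54/2000 ≈ 0.02700.
Coefficient of coincidence = 0.02700/0.02944 ≈ 0.92.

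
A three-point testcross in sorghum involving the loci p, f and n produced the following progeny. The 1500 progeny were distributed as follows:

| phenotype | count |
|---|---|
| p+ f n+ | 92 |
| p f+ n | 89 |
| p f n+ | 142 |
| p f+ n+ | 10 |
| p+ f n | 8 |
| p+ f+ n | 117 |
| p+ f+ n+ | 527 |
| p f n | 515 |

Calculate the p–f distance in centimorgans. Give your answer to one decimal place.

13.3 centimorgans

The two most frequent reciprocal classes, p f n and p+ f+ n+, are the parental types, so the F1 was p f n / p+ f+ n+.
The two rarest classes, p+ f n and p f+ n+, are the double crossovers. Comparing them with the parentals, only the p allele has switched, so p is the middle locus and the order is f – p – n.
Crossovers in the f–p interval produce the single-crossover classes p f+ n and p+ f n+ (89 + 92 = 181) plus the double crossovers (18).
RF(f–p) = (181 + 18) / 1500 = 199/1500 = 0.1327 → 13.3 centimorgans.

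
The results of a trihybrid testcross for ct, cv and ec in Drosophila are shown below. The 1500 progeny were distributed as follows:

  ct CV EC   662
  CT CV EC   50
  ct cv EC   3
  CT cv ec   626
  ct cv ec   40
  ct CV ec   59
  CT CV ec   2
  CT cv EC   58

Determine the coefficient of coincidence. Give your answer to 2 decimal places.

0.65

The two most frequent reciprocal classes, CT cv ec and ct CV EC, are the parental types, so the F1 was CT cv ec / ct CV EC.
The two rarest classes, CT CV ec and ct cv EC, are the double crossovers. Comparing them with the parentals, only the cv allele has switched, so cv is the middle locus and the order is ec – cv – ct.
ec–cv: (117 + 5)/1500 = 0.0813; cv–ct: (90 + 5)/1500 = 0.0633.
Expected DCO frequency = 0.0813 × 0.0633 ≈ 0.00515; observed = 5/1500 ≈ 0.00333.
Coefficient of coincidence = 0.00333/0.00515 ≈ 0.65.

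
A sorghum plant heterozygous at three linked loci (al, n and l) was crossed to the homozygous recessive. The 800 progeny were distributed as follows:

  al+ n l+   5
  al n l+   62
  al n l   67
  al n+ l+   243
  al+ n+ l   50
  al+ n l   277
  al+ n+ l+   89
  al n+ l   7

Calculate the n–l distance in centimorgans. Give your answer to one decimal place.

The two most frequent reciprocal classes, al+ n l and al n+ l+, are the parental types, so the F1 was al+ n l / al n+ l+.
The two rarest classes, al+ n l+ and al n+ l, are the double crossovers. Comparing them with the parentals, only the l allele has switched, so l is the middle locus and the order is al – l – n.
Crossovers in the l–n interval produce the single-crossover classes al+ n+ l and al n l+ (50 + 62 = 112) plus the double crossovers (12).
RF(l–n) = (112 + 12) / 800 = 124/800 = 0.1550 → 15.5 centimorgans.

15.5 centimorgans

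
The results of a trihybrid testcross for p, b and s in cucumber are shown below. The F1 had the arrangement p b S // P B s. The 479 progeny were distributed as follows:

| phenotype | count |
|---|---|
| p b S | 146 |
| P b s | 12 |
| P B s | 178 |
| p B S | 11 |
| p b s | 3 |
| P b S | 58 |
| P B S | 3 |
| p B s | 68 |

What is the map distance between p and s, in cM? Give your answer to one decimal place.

The two rarest classes, p b s and P B S, are the double crossovers. Comparing them with the parentals, only the s allele has switched, so s is the middle locus and the order is p – s – b.
Crossovers in the p–s interval produce the single-crossover classes P b S and p B s (58 + 68 = 126) plus the double crossovers (6).
RF(p–s) = (126 + 6) / 479 = 132/479 = 0.2756 → 27.6 cM.

27.6 cM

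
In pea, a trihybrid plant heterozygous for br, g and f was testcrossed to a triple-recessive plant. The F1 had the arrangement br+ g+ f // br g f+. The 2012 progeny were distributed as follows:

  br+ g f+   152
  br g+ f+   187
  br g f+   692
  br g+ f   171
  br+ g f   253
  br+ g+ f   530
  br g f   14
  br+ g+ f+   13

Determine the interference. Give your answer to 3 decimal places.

0.668

The two rarest classes, br+ g+ f+ and br g f, are the double crossovers. Comparing them with the parentals, only the f allele has switched, so f is the middle locus and the order is br – f – g.
br–f: (323 + 27)/2012 = 0.1740; f–g: (440 + 27)/2012 = 0.2321.
Expected DCO frequency = 0.1740 × 0.2321 ≈ 0.04039; observed = 27/2012 ≈ 0.01342.
Coefficient of coincidence = 0.01342/0.04039 ≈ 0.332; interference = 1 − 0.332 = 0.668.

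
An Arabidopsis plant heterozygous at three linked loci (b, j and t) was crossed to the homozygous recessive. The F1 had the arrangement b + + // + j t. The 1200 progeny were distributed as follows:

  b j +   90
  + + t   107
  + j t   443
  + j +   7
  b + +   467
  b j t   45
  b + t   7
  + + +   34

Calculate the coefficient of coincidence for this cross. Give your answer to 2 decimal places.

The two rarest classes, b + t and + j +, are the double crossovers. Comparing them with the parentals, only the t allele has switched, so t is the middle locus and the order is b – t – j.
b–t: (79 + 14)/1200 = 0.0775; t–j: (197 + 14)/1200 = 0.1758.
Expected DCO frequency = 0.0775 × 0.1758 ≈ 0.01362; observed = 14/1200 ≈ 0.01167.
Coefficient of coincidence = 0.01167/0.01362 ≈ 0.86.

0.86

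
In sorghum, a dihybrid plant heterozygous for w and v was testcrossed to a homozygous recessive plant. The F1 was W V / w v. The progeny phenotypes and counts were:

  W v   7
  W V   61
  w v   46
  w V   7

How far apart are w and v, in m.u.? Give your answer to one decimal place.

The recombinant classes are W v and w V: 7 + 7 = 14.
Recombination frequency = 14/121 = 0.1157 ≈ 11.6%, i.e. 11.6 m.u.

11.6 m.u.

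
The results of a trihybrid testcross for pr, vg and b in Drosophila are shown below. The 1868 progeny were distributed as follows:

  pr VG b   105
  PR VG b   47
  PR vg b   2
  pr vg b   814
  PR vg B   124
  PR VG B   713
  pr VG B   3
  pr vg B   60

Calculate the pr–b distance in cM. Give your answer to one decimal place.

The two most frequent reciprocal classes, pr vg b and PR VG B, are the parental types, so the F1 was pr vg b / PR VG B.
The two rarest classes, PR vg b and pr VG B, are the double crossovers. Comparing them with the parentals, only the pr allele has switched, so pr is the middle locus and the order is vg – pr – b.
Crossovers in the pr–b interval produce the single-crossover classes pr vg B and PR VG b (60 + 47 = 107) plus the double crossovers (5).
RF(pr–b) = (107 + 5) / 1868 = 112/1868 = 0.0600 → 6.0 cM.

6.0 cM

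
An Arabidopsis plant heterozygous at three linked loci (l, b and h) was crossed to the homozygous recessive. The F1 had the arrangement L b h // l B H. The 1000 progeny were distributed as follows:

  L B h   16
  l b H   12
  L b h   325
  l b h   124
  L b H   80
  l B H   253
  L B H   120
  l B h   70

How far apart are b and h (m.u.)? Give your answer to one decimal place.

17.8 m.u.

The two rarest classes, L B h and l b H, are the double crossovers. Comparing them with the parentals, only the b allele has switched, so b is the middle locus and the order is h – b – l.
Crossovers in the h–b interval produce the single-crossover classes L b H and l B h (80 + 70 = 150) plus the double crossovers (28).
RF(h–b) = (150 + 28) / 1000 = 178/1000 = 0.1780 → 17.8 m.u.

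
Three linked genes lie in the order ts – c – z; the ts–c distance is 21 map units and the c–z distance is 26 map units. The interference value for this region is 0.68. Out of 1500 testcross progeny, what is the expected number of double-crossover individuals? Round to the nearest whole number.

26

Map distances give recombination frequencies of 0.210 and 0.260 for the two intervals.
With interference 0.68 (so coincidence = 0.32), expected double-crossover frequency = 0.210 × 0.260 × 0.32 = 0.01747.
Expected number = 0.01747 × 1500 = 26.21 ≈ 26.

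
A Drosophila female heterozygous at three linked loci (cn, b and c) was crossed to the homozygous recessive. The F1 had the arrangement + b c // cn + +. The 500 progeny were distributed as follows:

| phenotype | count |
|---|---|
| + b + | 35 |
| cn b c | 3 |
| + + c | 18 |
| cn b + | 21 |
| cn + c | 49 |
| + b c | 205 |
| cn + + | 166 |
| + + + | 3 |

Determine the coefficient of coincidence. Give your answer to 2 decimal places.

0.74

The two rarest classes, cn b c and + + +, are the double crossovers. Comparing them with the parentals, only the cn allele has switched, so cn is the middle locus and the order is b – cn – c.
b–cn: (39 + 6)/500 = 0.0900; cn–c: (84 + 6)/500 = 0.1800.
Expected DCO frequency = 0.0900 × 0.1800 ≈ 0.01620; observed = 6/500 ≈ 0.01200.
Coefficient of coincidence = 0.01200/0.01620 ≈ 0.74.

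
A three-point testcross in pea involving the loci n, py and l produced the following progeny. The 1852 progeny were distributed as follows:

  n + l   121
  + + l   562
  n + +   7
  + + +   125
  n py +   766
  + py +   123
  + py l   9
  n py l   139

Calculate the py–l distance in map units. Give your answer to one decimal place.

15.1 map units

The two most frequent reciprocal classes, + + l and n py +, are the parental types, so the F1 was + + l / n py +.
The two rarest classes, + py l and n + +, are the double crossovers. Comparing them with the parentals, only the py allele has switched, so py is the middle locus and the order is n – py – l.
Crossovers in the py–l interval produce the single-crossover classes + + + and n py l (125 + 139 = 264) plus the double crossovers (16).
RF(py–l) = (264 + 16) / 1852 = 280/1852 = 0.1512 → 15.1 map units.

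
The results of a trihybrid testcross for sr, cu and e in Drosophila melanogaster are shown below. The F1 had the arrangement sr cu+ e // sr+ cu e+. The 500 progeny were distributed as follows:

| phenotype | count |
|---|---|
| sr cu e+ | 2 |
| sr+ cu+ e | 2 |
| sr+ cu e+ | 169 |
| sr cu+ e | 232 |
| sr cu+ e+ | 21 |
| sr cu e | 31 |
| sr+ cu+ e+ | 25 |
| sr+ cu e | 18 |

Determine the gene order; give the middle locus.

sr

The two rarest classes, sr+ cu+ e and sr cu e+, are the double crossovers. Comparing them with the parentals, only the sr allele has switched, so sr is the middle locus and the order is e – sr – cu.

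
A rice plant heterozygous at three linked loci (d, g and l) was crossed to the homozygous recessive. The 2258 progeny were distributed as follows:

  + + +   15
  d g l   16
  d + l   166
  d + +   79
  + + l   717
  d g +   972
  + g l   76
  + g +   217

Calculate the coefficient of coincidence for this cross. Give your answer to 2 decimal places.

0.91

The two most frequent reciprocal classes, + + l and d g +, are the parental types, so the F1 was + + l / d g +.
The two rarest classes, + + + and d g l, are the double crossovers. Comparing them with the parentals, only the l allele has switched, so l is the middle locus and the order is d – l – g.
d–l: (383 + 31)/2258 = 0.1833; l–g: (155 + 31)/2258 = 0.0824.
Expected DCO frequency = 0.1833 × 0.0824 ≈ 0.01510; observed = 31/2258 ≈ 0.01373.
Coefficient of coincidence = 0.01373/0.01510 ≈ 0.91.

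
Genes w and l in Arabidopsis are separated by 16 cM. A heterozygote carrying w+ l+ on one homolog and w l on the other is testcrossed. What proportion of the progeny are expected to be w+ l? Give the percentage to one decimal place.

A map distance of 16 cM corresponds to a recombination frequency of 0.160.
The F1 is w+ l+ / w l, so w+ l is a recombinant gamete class with expected frequency r/2 = 0.160/2 = 0.0800.
That is 0.0800 = 8.0% of the progeny.

8.0%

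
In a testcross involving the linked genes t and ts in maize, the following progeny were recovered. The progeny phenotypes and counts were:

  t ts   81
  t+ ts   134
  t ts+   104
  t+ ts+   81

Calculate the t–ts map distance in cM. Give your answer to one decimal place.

The two most frequent classes, t+ ts (134) and t ts+ (104), are the parental types, so the F1 was t+ ts / t ts+.
The recombinant classes are t+ ts+ and t ts: 81 + 81 = 162.
Recombination frequency = 162/400 = 0.4050 ≈ 40.5%, i.e. 40.5 cM.

40.5 cM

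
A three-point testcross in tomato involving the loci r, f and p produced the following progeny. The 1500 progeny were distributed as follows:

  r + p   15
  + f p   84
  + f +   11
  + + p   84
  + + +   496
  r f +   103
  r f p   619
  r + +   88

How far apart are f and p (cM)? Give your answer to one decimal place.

14.2 cM

The two most frequent reciprocal classes, r f p and + + +, are the parental types, so the F1 was r f p / + + +.
The two rarest classes, r + p and + f +, are the double crossovers. Comparing them with the parentals, only the f allele has switched, so f is the middle locus and the order is r – f – p.
Crossovers in the f–p interval produce the single-crossover classes r f + and + + p (103 + 84 = 187) plus the double crossovers (26).
RF(f–p) = (187 + 26) / 1500 = 213/1500 = 0.1420 → 14.2 cM.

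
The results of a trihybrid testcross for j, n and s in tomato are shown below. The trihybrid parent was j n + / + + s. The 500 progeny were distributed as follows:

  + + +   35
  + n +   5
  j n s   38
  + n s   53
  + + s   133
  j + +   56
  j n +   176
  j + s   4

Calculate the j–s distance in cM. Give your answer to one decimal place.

The two rarest classes, + n + and j + s, are the double crossovers. Comparing them with the parentals, only the j allele has switched, so j is the middle locus and the order is s – j – n.
Crossovers in the s–j interval produce the single-crossover classes j n s and + + + (38 + 35 = 73) plus the double crossovers (9).
RF(s–j) = (73 + 9) / 500 = 82/500 = 0.1640 → 16.4 cM.

16.4 cM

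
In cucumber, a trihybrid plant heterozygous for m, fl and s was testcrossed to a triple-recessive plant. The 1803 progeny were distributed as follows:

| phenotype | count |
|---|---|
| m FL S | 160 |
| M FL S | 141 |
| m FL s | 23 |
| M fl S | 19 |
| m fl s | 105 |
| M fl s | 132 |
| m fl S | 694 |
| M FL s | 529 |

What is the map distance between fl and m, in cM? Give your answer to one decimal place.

The two most frequent reciprocal classes, M FL s and m fl S, are the parental types, so the F1 was M FL s / m fl S.
The two rarest classes, m FL s and M fl S, are the double crossovers. Comparing them with the parentals, only the m allele has switched, so m is the middle locus and the order is s – m – fl.
Crossovers in the m–fl interval produce the single-crossover classes M fl s and m FL S (132 + 160 = 292) plus the double crossovers (42).
RF(m–fl) = (292 + 42) / 1803 = 334/1803 = 0.1852 → 18.5 cM.

18.5 cM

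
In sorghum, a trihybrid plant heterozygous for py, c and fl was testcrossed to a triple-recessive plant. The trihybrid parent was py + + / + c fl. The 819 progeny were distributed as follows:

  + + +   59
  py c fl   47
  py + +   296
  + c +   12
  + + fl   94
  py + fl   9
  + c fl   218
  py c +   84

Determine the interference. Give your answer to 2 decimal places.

0.32

The two rarest classes, py + fl and + c +, are the double crossovers. Comparing them with the parentals, only the fl allele has switched, so fl is the middle locus and the order is c – fl – py.
c–fl: (178 + 21)/819 = 0.2430; fl–py: (106 + 21)/819 = 0.1551.
Expected DCO frequency = 0.2430 × 0.1551 ≈ 0.03769; observed = 21/819 ≈ 0.02564.
Coefficient of coincidence = 0.02564/0.03769 ≈ 0.68; interference = 1 − 0.68 = 0.32.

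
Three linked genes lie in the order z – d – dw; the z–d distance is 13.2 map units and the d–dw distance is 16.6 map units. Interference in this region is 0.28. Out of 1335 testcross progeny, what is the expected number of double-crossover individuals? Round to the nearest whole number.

Map distances give recombination frequencies of 0.132 and 0.166 for the two intervals.
With interference 0.28 (so coincidence = 0.72), expected double-crossover frequency = 0.132 × 0.166 × 0.72 = 0.01578.
Expected number = 0.01578 × 1335 = 21.06 ≈ 21.

21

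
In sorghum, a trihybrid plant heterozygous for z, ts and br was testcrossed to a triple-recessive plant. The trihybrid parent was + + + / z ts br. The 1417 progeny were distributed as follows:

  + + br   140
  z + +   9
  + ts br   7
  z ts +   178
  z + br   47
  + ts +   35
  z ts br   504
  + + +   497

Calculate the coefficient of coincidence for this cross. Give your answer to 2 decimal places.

0.69

The two rarest classes, z + + and + ts br, are the double crossovers. Comparing them with the parentals, only the z allele has switched, so z is the middle locus and the order is br – z – ts.
br–z: (318 + 16)/1417 = 0.2357; z–ts: (82 + 16)/1417 = 0.0692.
Expected DCO frequency = 0.2357 × 0.0692 ≈ 0.01631; observed = 16/1417 ≈ 0.01129.
Coefficient of coincidence = 0.01129/0.01631 ≈ 0.69.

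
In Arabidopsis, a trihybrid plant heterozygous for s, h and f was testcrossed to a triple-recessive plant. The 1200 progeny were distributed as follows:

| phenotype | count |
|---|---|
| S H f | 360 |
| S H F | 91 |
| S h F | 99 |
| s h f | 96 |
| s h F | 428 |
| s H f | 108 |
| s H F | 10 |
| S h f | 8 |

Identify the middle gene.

h

The two most frequent reciprocal classes, s h F and S H f, are the parental types, so the F1 was s h F / S H f.
The two rarest classes, s H F and S h f, are the double crossovers. Comparing them with the parentals, only the h allele has switched, so h is the middle locus and the order is s – h – f.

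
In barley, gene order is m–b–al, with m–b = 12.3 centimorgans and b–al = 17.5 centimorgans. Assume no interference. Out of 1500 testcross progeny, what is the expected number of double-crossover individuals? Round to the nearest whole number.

32

Map distances give recombination frequencies of 0.123 and 0.175 for the two intervals.
With no interference, expected double-crossover frequency = 0.123 × 0.175 = 0.02153.
Expected number = 0.02153 × 1500 = 32.29 ≈ 32.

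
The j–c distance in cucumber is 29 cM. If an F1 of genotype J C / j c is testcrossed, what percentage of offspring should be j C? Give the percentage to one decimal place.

A map distance of 29 cM corresponds to a recombination frequency of 0.290.
The F1 is J C / j c, so j C is a recombinant gamete class with expected frequency r/2 = 0.290/2 = 0.1450.
That is 0.1450 = 14.5% of the progeny.

14.5%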